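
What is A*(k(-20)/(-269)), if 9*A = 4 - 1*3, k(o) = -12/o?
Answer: -1/4035 ≈ -0.00024783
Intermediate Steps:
A = 1/9 (A = (4 - 1*3)/9 = (4 - 3)/9 = (1/9)*1 = 1/9 ≈ 0.11111)
A*(k(-20)/(-269)) = (-12/(-20)/(-269))/9 = (-12*(-1/20)*(-1/269))/9 = ((3/5)*(-1/269))/9 = (1/9)*(-3/1345) = -1/4035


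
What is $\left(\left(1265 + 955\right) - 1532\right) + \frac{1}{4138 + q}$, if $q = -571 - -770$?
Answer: $\frac{2983857}{4337} \approx 688.0$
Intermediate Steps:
$q = 199$ ($q = -571 + 770 = 199$)
$\left(\left(1265 + 955\right) - 1532\right) + \frac{1}{4138 + q} = \left(\left(1265 + 955\right) - 1532\right) + \frac{1}{4138 + 199} = \left(2220 - 1532\right) + \frac{1}{4337} = 688 + \frac{1}{4337} = \frac{2983857}{4337}$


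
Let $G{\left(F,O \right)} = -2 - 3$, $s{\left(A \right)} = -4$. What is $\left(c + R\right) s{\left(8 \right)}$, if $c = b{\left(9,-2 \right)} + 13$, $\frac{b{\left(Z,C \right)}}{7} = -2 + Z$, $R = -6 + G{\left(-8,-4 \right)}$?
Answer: $-204$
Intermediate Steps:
$G{\left(F,O \right)} = -5$ ($G{\left(F,O \right)} = -2 - 3 = -5$)
$R = -11$ ($R = -6 - 5 = -11$)
$b{\left(Z,C \right)} = -14 + 7 Z$ ($b{\left(Z,C \right)} = 7 \left(-2 + Z\right) = -14 + 7 Z$)
$c = 62$ ($c = \left(-14 + 7 \cdot 9\right) + 13 = \left(-14 + 63\right) + 13 = 49 + 13 = 62$)
$\left(c + R\right) s{\left(8 \right)} = \left(62 - 11\right) \left(-4\right) = 51 \left(-4\right) = -204$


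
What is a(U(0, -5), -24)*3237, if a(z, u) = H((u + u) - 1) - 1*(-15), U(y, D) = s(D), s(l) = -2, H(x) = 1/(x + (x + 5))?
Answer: 1504126/31 ≈ 48520.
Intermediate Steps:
H(x) = 1/(5 + 2*x) (H(x) = 1/(x + (5 + x)) = 1/(5 + 2*x))
U(y, D) = -2
a(z, u) = 15 + 1/(3 + 4*u) (a(z, u) = 1/(5 + 2*((u + u) - 1)) - 1*(-15) = 1/(5 + 2*(2*u - 1)) + 15 = 1/(5 + 2*(-1 + 2*u)) + 15 = 1/(5 + (-2 + 4*u)) + 15 = 1/(3 + 4*u) + 15 = 15 + 1/(3 + 4*u))
a(U(0, -5), -24)*3237 = (2*(23 + 30*(-24))/(3 + 4*(-24)))*3237 = (2*(23 - 720)/(3 - 96))*3237 = (2*(-697)/(-93))*3237 = (2*(-1/93)*(-697))*3237 = (1394/93)*3237 = 1504126/31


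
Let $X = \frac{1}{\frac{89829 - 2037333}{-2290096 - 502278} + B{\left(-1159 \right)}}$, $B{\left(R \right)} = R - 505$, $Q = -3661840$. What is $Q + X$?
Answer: $- \frac{654140229366279}{178637032} \approx -3.6618 \cdot 10^{6}$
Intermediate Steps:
$B{\left(R \right)} = -505 + R$ ($B{\left(R \right)} = R - 505 = -505 + R$)
$X = - \frac{107399}{178637032}$ ($X = \frac{1}{\frac{89829 - 2037333}{-2290096 - 502278} - 1664} = \frac{1}{- \frac{1947504}{-2792374} - 1664} = \frac{1}{\left(-1947504\right) \left(- \frac{1}{2792374}\right) - 1664} = \frac{1}{\frac{74904}{107399} - 1664} = \frac{1}{- \frac{178637032}{107399}} = - \frac{107399}{178637032} \approx -0.00060121$)
$Q + X = -3661840 - \frac{107399}{178637032} = - \frac{654140229366279}{178637032}$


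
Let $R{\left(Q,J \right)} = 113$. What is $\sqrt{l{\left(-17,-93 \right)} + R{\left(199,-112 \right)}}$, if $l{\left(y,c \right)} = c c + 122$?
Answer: $2 \sqrt{2221} \approx 94.255$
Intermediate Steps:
$l{\left(y,c \right)} = 122 + c^{2}$ ($l{\left(y,c \right)} = c^{2} + 122 = 122 + c^{2}$)
$\sqrt{l{\left(-17,-93 \right)} + R{\left(199,-112 \right)}} = \sqrt{\left(122 + \left(-93\right)^{2}\right) + 113} = \sqrt{\left(122 + 8649\right) + 113} = \sqrt{8771 + 113} = \sqrt{8884} = 2 \sqrt{2221}$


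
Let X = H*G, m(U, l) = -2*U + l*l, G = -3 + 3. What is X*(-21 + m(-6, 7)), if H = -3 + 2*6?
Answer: 0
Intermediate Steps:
H = 9 (H = -3 + 12 = 9)
G = 0
m(U, l) = l² - 2*U (m(U, l) = -2*U + l² = l² - 2*U)
X = 0 (X = 9*0 = 0)
X*(-21 + m(-6, 7)) = 0*(-21 + (7² - 2*(-6))) = 0*(-21 + (49 + 12)) = 0*(-21 + 61) = 0*40 = 0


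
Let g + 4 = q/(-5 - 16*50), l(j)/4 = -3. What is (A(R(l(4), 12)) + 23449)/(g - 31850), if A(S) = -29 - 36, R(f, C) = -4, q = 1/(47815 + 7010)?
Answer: -1032032379000/1405848417751 ≈ -0.73410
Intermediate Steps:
l(j) = -12 (l(j) = 4*(-3) = -12)
q = 1/54825 ≈ 1.8240e-5
g = -176536501/44134125 (g = -4 + 1/(54825*(-5 - 16*50)) = -4 + 1/(54825*(-5 - 800)) = -4 + (1/54825)/(-805) = -4 + (1/54825)*(-1/805) = -4 - 1/44134125 = -176536501/44134125 ≈ -4.0000)
A(S) = -65
(A(R(l(4), 12)) + 23449)/(g - 31850) = (-65 + 23449)/(-176536501/44134125 - 31850) = 23384/(-1405848417751/44134125) = 23384*(-44134125/1405848417751) = -1032032379000/1405848417751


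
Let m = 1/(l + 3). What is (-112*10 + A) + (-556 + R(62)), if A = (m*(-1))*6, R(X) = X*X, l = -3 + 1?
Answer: 2162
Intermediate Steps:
l = -2
R(X) = X²
m = 1 (m = 1/(-2 + 3) = 1/1 = 1)
A = -6 (A = (1*(-1))*6 = -1*6 = -6)
(-112*10 + A) + (-556 + R(62)) = (-112*10 - 6) + (-556 + 62²) = (-1120 - 6) + (-556 + 3844) = -1126 + 3288 = 2162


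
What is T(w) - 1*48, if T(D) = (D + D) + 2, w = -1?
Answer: -48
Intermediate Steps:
T(D) = 2 + 2*D (T(D) = 2*D + 2 = 2 + 2*D)
T(w) - 1*48 = (2 + 2*(-1)) - 1*48 = (2 - 2) - 48 = 0 - 48 = -48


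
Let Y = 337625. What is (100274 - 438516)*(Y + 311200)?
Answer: -219459865650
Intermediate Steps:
(100274 - 438516)*(Y + 311200) = (100274 - 438516)*(337625 + 311200) = -338242*648825 = -219459865650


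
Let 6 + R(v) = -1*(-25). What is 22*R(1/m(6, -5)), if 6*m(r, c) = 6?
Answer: 418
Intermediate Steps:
m(r, c) = 1 (m(r, c) = (1/6)*6 = 1)
R(v) = 19 (R(v) = -6 - 1*(-25) = -6 + 25 = 19)
22*R(1/m(6, -5)) = 22*19 = 418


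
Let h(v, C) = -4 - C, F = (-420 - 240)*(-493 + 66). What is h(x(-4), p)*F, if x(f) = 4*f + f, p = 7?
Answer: -3100020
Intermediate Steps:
F = 281820 (F = -660*(-427) = 281820)
x(f) = 5*f
h(x(-4), p)*F = (-4 - 1*7)*281820 = (-4 - 7)*281820 = -11*281820 = -3100020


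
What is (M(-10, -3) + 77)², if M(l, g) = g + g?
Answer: 5041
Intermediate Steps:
M(l, g) = 2*g
(M(-10, -3) + 77)² = (2*(-3) + 77)² = (-6 + 77)² = 71² = 5041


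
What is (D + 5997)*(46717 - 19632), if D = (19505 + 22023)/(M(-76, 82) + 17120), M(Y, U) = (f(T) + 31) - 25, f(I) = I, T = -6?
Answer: 69547622507/428 ≈ 1.6249e+8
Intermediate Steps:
M(Y, U) = 0 (M(Y, U) = (-6 + 31) - 25 = 25 - 25 = 0)
D = 5191/2140 (D = (19505 + 22023)/(0 + 17120) = 41528/17120 = 41528*(1/17120) = 5191/2140 ≈ 2.4257)
(D + 5997)*(46717 - 19632) = (5191/2140 + 5997)*(46717 - 19632) = (12838771/2140)*27085 = 69547622507/428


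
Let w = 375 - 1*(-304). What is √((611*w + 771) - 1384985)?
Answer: 3*I*√107705 ≈ 984.55*I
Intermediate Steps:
w = 679 (w = 375 + 304 = 679)
√((611*w + 771) - 1384985) = √((611*679 + 771) - 1384985) = √((414869 + 771) - 1384985) = √(415640 - 1384985) = √(-969345) = 3*I*√107705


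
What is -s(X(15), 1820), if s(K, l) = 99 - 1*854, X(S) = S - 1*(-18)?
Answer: 755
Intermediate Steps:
X(S) = 18 + S (X(S) = S + 18 = 18 + S)
s(K, l) = -755 (s(K, l) = 99 - 854 = -755)
-s(X(15), 1820) = -1*(-755) = 755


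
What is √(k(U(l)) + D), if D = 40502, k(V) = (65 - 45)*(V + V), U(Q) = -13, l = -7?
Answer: √39982 ≈ 199.96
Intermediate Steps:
k(V) = 40*V (k(V) = 20*(2*V) = 40*V)
√(k(U(l)) + D) = √(40*(-13) + 40502) = √(-520 + 40502) = √39982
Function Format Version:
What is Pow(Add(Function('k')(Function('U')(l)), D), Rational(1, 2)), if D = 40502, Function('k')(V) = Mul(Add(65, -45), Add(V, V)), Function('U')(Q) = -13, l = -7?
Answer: Pow(39982, Rational(1, 2)) ≈ 199.96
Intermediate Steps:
Function('k')(V) = Mul(40, V) (Function('k')(V) = Mul(20, Mul(2, V)) = Mul(40, V))
Pow(Add(Function('k')(Function('U')(l)), D), Rational(1, 2)) = Pow(Add(Mul(40, -13), 40502), Rational(1, 2)) = Pow(Add(-520, 40502), Rational(1, 2)) = Pow(39982, Rational(1, 2))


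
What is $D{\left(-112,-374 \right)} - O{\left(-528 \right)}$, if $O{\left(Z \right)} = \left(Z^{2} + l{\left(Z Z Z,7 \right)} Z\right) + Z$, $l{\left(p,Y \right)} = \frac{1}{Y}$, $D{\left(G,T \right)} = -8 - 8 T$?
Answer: $- \frac{1926376}{7} \approx -2.752 \cdot 10^{5}$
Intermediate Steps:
$O{\left(Z \right)} = Z^{2} + \frac{8 Z}{7}$ ($O{\left(Z \right)} = \left(Z^{2} + \frac{Z}{7}\right) + Z = Z^{2} + \frac{8 Z}{7}$)
$D{\left(-112,-374 \right)} - O{\left(-528 \right)} = \left(-8 - -2992\right) - \frac{1}{7} \left(-528\right) \left(8 + 7 \left(-528\right)\right) = \left(-8 + 2992\right) - \frac{1}{7} \left(-528\right) \left(8 - 3696\right) = 2984 - \frac{1}{7} \left(-528\right) \left(-3688\right) = 2984 - \frac{1947264}{7} = - \frac{1926376}{7}$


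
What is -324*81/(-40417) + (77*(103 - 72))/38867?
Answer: 1116500927/1570887539 ≈ 0.71074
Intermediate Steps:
-324*81/(-40417) + (77*(103 - 72))/38867 = -26244*(-1/40417) + (77*31)*(1/38867) = 26244/40417 + 2387*(1/38867) = 26244/40417 + 2387/38867 = 1116500927/1570887539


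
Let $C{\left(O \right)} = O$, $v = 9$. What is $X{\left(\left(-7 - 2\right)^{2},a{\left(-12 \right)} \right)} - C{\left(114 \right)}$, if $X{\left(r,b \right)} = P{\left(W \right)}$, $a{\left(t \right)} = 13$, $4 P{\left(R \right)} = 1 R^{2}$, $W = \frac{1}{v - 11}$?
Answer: $- \frac{1823}{16} \approx -113.94$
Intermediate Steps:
$W = - \frac{1}{2}$ ($W = \frac{1}{9 - 11} = \frac{1}{-2} = - \frac{1}{2} \approx -0.5$)
$P{\left(R \right)} = \frac{R^{2}}{4}$ ($P{\left(R \right)} = \frac{1 R^{2}}{4} = \frac{R^{2}}{4}$)
$X{\left(r,b \right)} = \frac{1}{16}$ ($X{\left(r,b \right)} = \frac{\left(- \frac{1}{2}\right)^{2}}{4} = \frac{1}{4} \cdot \frac{1}{4} = \frac{1}{16}$)
$X{\left(\left(-7 - 2\right)^{2},a{\left(-12 \right)} \right)} - C{\left(114 \right)} = \frac{1}{16} - 114 = - \frac{1823}{16}$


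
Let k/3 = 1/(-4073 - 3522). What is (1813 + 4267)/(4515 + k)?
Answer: 23088800/17145711 ≈ 1.3466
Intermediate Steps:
k = -3/7595 (k = 3/(-4073 - 3522) = 3/(-7595) = 3*(-1/7595) = -3/7595 ≈ -0.00039500)
(1813 + 4267)/(4515 + k) = (1813 + 4267)/(4515 - 3/7595) = 6080/(34291422/7595) = 6080*(7595/34291422) = 23088800/17145711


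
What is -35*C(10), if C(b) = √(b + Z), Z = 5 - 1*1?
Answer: -35*√14 ≈ -130.96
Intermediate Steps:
Z = 4 (Z = 5 - 1 = 4)
C(b) = √(4 + b) (C(b) = √(b + 4) = √(4 + b))
-35*C(10) = -35*√(4 + 10) = -35*√14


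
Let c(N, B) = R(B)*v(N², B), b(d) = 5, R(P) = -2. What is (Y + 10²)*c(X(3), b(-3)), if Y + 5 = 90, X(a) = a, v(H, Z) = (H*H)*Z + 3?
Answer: -150960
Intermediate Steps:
v(H, Z) = 3 + Z*H² (v(H, Z) = H²*Z + 3 = Z*H² + 3 = 3 + Z*H²)
Y = 85 (Y = -5 + 90 = 85)
c(N, B) = -6 - 2*B*N⁴ (c(N, B) = -2*(3 + B*(N²)²) = -2*(3 + B*N⁴) = -6 - 2*B*N⁴)
(Y + 10²)*c(X(3), b(-3)) = (85 + 10²)*(-6 - 2*5*3⁴) = (85 + 100)*(-6 - 2*5*81) = 185*(-6 - 810) = 185*(-816) = -150960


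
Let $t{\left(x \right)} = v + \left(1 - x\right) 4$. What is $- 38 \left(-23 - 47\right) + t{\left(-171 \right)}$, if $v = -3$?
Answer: $3345$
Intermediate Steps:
$t{\left(x \right)} = 1 - 4 x$ ($t{\left(x \right)} = -3 + \left(1 - x\right) 4 = -3 - \left(-4 + 4 x\right) = 1 - 4 x$)
$- 38 \left(-23 - 47\right) + t{\left(-171 \right)} = - 38 \left(-23 - 47\right) + \left(1 - -684\right) = \left(-38\right) \left(-70\right) + \left(1 + 684\right) = 2660 + 685 = 3345$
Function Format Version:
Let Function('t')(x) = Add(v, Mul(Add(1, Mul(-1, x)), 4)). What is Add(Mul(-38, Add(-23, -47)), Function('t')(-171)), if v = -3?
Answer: 3345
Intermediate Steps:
Function('t')(x) = Add(1, Mul(-4, x)) (Function('t')(x) = Add(-3, Mul(Add(1, Mul(-1, x)), 4)) = Add(-3, Add(4, Mul(-4, x))) = Add(1, Mul(-4, x)))
Add(Mul(-38, Add(-23, -47)), Function('t')(-171)) = Add(Mul(-38, Add(-23, -47)), Add(1, Mul(-4, -171))) = Add(Mul(-38, -70), Add(1, 684)) = Add(2660, 685) = 3345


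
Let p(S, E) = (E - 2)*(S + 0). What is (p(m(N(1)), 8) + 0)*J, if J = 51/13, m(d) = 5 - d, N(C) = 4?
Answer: 306/13 ≈ 23.538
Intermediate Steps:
p(S, E) = S*(-2 + E) (p(S, E) = (-2 + E)*S = S*(-2 + E))
J = 51/13 (J = 51*(1/13) = 51/13 ≈ 3.9231)
(p(m(N(1)), 8) + 0)*J = ((5 - 1*4)*(-2 + 8) + 0)*(51/13) = ((5 - 4)*6 + 0)*(51/13) = (1*6 + 0)*(51/13) = (6 + 0)*(51/13) = 6*(51/13) = 306/13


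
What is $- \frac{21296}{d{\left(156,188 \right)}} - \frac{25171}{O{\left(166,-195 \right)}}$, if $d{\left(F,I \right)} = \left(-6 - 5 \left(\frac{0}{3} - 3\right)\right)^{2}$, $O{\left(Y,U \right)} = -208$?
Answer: $- \frac{2390717}{16848} \approx -141.9$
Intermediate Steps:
$d{\left(F,I \right)} = 81$ ($d{\left(F,I \right)} = \left(-6 - 5 \left(0 \cdot \frac{1}{3} - 3\right)\right)^{2} = \left(-6 - 5 \left(0 - 3\right)\right)^{2} = \left(-6 - -15\right)^{2} = \left(-6 + 15\right)^{2} = 9^{2} = 81$)
$- \frac{21296}{d{\left(156,188 \right)}} - \frac{25171}{O{\left(166,-195 \right)}} = - \frac{21296}{81} - \frac{25171}{-208} = \left(-21296\right) \frac{1}{81} - - \frac{25171}{208} = - \frac{21296}{81} + \frac{25171}{208} = - \frac{2390717}{16848}$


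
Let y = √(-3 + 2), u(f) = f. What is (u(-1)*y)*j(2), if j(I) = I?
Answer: -2*I ≈ -2.0*I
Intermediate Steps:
y = I (y = √(-1) = I ≈ 1.0*I)
(u(-1)*y)*j(2) = -I*2 = -2*I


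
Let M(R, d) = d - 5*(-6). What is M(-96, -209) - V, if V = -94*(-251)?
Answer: -23773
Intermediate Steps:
M(R, d) = 30 + d (M(R, d) = d + 30 = 30 + d)
V = 23594
M(-96, -209) - V = (30 - 209) - 1*23594 = -179 - 23594 = -23773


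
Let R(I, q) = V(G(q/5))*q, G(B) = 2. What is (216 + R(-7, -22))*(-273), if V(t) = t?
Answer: -46956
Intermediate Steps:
R(I, q) = 2*q
(216 + R(-7, -22))*(-273) = (216 + 2*(-22))*(-273) = (216 - 44)*(-273) = 172*(-273) = -46956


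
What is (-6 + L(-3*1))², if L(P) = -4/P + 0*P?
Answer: 196/9 ≈ 21.778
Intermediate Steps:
L(P) = -4/P (L(P) = -4/P + 0 = -4/P)
(-6 + L(-3*1))² = (-6 - 4/((-3*1)))² = (-6 - 4/(-3))² = (-6 - 4*(-⅓))² = (-6 + 4/3)² = (-14/3)² = 196/9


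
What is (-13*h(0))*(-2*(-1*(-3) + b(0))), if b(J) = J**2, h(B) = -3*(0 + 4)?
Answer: -936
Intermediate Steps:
h(B) = -12 (h(B) = -3*4 = -12)
(-13*h(0))*(-2*(-1*(-3) + b(0))) = (-13*(-12))*(-2*(-1*(-3) + 0**2)) = 156*(-2*(3 + 0)) = 156*(-2*3) = 156*(-6) = -936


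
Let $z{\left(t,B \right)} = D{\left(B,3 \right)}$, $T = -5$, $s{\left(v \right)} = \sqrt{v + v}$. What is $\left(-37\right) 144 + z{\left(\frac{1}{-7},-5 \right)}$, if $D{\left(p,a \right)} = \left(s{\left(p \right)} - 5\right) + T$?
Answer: $-5338 + i \sqrt{10} \approx -5338.0 + 3.1623 i$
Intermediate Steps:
$s{\left(v \right)} = \sqrt{2} \sqrt{v}$ ($s{\left(v \right)} = \sqrt{2 v} = \sqrt{2} \sqrt{v}$)
$D{\left(p,a \right)} = -10 + \sqrt{2} \sqrt{p}$ ($D{\left(p,a \right)} = \left(\sqrt{2} \sqrt{p} - 5\right) - 5 = \left(-5 + \sqrt{2} \sqrt{p}\right) - 5 = -10 + \sqrt{2} \sqrt{p}$)
$z{\left(t,B \right)} = -10 + \sqrt{2} \sqrt{B}$
$\left(-37\right) 144 + z{\left(\frac{1}{-7},-5 \right)} = \left(-37\right) 144 - \left(10 - \sqrt{2} \sqrt{-5}\right) = -5328 - \left(10 - \sqrt{2} i \sqrt{5}\right) = -5328 - \left(10 - i \sqrt{10}\right) = -5338 + i \sqrt{10}$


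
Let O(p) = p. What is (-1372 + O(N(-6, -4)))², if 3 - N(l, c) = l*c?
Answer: 1940449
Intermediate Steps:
N(l, c) = 3 - c*l (N(l, c) = 3 - l*c = 3 - c*l)
(-1372 + O(N(-6, -4)))² = (-1372 + (3 - 1*(-4)*(-6)))² = (-1372 + (3 - 24))² = (-1372 - 21)² = (-1393)² = 1940449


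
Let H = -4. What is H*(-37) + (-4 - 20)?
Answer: 124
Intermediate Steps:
H*(-37) + (-4 - 20) = -4*(-37) + (-4 - 20) = 148 - 24 = 124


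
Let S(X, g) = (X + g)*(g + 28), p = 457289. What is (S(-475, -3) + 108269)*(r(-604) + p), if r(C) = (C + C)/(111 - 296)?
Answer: 8148555903687/185 ≈ 4.4046e+10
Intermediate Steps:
r(C) = -2*C/185 (r(C) = (2*C)/(-185) = (2*C)*(-1/185) = -2*C/185)
S(X, g) = (28 + g)*(X + g) (S(X, g) = (X + g)*(28 + g) = (28 + g)*(X + g))
(S(-475, -3) + 108269)*(r(-604) + p) = (((-3)**2 + 28*(-475) + 28*(-3) - 475*(-3)) + 108269)*(-2/185*(-604) + 457289) = ((9 - 13300 - 84 + 1425) + 108269)*(1208/185 + 457289) = (-11950 + 108269)*(84599673/185) = 96319*(84599673/185) = 8148555903687/185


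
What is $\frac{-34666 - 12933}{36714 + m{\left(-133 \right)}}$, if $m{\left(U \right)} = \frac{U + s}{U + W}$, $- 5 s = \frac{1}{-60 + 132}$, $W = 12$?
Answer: $- \frac{2073412440}{1599309721} \approx -1.2964$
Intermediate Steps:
$s = - \frac{1}{360}$ ($s = - \frac{1}{5 \left(-60 + 132\right)} = - \frac{1}{5 \cdot 72} = \left(- \frac{1}{5}\right) \frac{1}{72} = - \frac{1}{360} \approx -0.0027778$)
$m{\left(U \right)} = \frac{- \frac{1}{360} + U}{12 + U}$ ($m{\left(U \right)} = \frac{U - \frac{1}{360}}{U + 12} = \frac{- \frac{1}{360} + U}{12 + U}$)
$\frac{-34666 - 12933}{36714 + m{\left(-133 \right)}} = \frac{-34666 - 12933}{36714 + \frac{- \frac{1}{360} - 133}{12 - 133}} = - \frac{47599}{36714 + \frac{1}{-121} \left(- \frac{47881}{360}\right)} = - \frac{47599}{36714 - - \frac{47881}{43560}} = - \frac{47599}{36714 + \frac{47881}{43560}} = - \frac{47599}{\frac{1599309721}{43560}} = \left(-47599\right) \frac{43560}{1599309721} = - \frac{2073412440}{1599309721}$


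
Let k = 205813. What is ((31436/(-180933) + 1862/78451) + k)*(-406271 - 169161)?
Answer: -88476750355760387192/747072357 ≈ -1.1843e+11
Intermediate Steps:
((31436/(-180933) + 1862/78451) + k)*(-406271 - 169161) = ((31436/(-180933) + 1862/78451) + 205813)*(-406271 - 169161) = ((31436*(-1/180933) + 1862*(1/78451)) + 205813)*(-575432) = ((-31436/180933 + 98/4129) + 205813)*(-575432) = (-112067810/747072357 + 205813)*(-575432) = (153757090943431/747072357)*(-575432) = -88476750355760387192/747072357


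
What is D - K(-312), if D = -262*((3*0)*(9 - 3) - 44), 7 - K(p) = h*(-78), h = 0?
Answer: 11521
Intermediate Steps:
K(p) = 7 (K(p) = 7 - 0*(-78) = 7 - 1*0 = 7 + 0 = 7)
D = 11528 (D = -262*(0*6 - 44) = -262*(0 - 44) = -262*(-44) = 11528)
D - K(-312) = 11528 - 1*7 = 11528 - 7 = 11521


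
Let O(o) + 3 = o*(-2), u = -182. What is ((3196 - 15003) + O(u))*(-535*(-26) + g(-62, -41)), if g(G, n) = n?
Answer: -158744574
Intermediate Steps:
O(o) = -3 - 2*o (O(o) = -3 + o*(-2) = -3 - 2*o)
((3196 - 15003) + O(u))*(-535*(-26) + g(-62, -41)) = ((3196 - 15003) + (-3 - 2*(-182)))*(-535*(-26) - 41) = (-11807 + (-3 + 364))*(13910 - 41) = (-11807 + 361)*13869 = -11446*13869 = -158744574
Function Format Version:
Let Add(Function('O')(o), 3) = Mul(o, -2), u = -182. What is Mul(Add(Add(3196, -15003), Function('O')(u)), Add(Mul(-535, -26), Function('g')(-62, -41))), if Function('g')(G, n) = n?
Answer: -158744574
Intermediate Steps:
Function('O')(o) = Add(-3, Mul(-2, o)) (Function('O')(o) = Add(-3, Mul(o, -2)) = Add(-3, Mul(-2, o)))
Mul(Add(Add(3196, -15003), Function('O')(u)), Add(Mul(-535, -26), Function('g')(-62, -41))) = Mul(Add(Add(3196, -15003), Add(-3, Mul(-2, -182))), Add(Mul(-535, -26), -41)) = Mul(Add(-11807, Add(-3, 364)), Add(13910, -41)) = Mul(Add(-11807, 361), 13869) = Mul(-11446, 13869) = -158744574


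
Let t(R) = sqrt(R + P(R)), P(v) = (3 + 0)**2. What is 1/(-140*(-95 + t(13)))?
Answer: 19/252084 + sqrt(22)/1260420 ≈ 7.9093e-5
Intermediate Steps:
P(v) = 9 (P(v) = 3**2 = 9)
t(R) = sqrt(9 + R) (t(R) = sqrt(R + 9) = sqrt(9 + R))
1/(-140*(-95 + t(13))) = 1/(-140*(-95 + sqrt(9 + 13))) = 1/(-140*(-95 + sqrt(22))) = 1/(13300 - 140*sqrt(22))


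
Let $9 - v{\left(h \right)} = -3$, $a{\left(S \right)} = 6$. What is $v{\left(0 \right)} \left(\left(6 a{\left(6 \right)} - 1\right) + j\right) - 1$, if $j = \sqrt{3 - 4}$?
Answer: $419 + 12 i \approx 419.0 + 12.0 i$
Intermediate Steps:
$v{\left(h \right)} = 12$ ($v{\left(h \right)} = 9 - -3 = 9 + 3 = 12$)
$j = i$ ($j = \sqrt{-1} = i \approx 1.0 i$)
$v{\left(0 \right)} \left(\left(6 a{\left(6 \right)} - 1\right) + j\right) - 1 = 12 \left(\left(6 \cdot 6 - 1\right) + i\right) - 1 = 12 \left(\left(36 - 1\right) + i\right) + \left(-3 + 2\right) = 12 \left(35 + i\right) - 1 = \left(420 + 12 i\right) - 1 = 419 + 12 i$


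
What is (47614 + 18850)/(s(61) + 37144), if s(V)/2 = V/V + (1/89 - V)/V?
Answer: 180416528/100827389 ≈ 1.7894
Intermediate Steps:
s(V) = 2 + 2*(1/89 - V)/V (s(V) = 2*(V/V + (1/89 - V)/V) = 2*(1 + (1/89 - V)/V) = 2 + 2*(1/89 - V)/V)
(47614 + 18850)/(s(61) + 37144) = (47614 + 18850)/((2/89)/61 + 37144) = 66464/((2/89)*(1/61) + 37144) = 66464/(2/5429 + 37144) = 66464/(201654778/5429) = 66464*(5429/201654778) = 180416528/100827389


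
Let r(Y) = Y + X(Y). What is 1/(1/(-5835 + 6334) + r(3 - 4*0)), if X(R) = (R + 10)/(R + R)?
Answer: 2994/15475 ≈ 0.19347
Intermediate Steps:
X(R) = (10 + R)/(2*R) (X(R) = (10 + R)/((2*R)) = (10 + R)*(1/(2*R)) = (10 + R)/(2*R))
r(Y) = Y + (10 + Y)/(2*Y)
1/(1/(-5835 + 6334) + r(3 - 4*0)) = 1/(1/(-5835 + 6334) + (1/2 + (3 - 4*0) + 5/(3 - 4*0))) = 1/(1/499 + (1/2 + (3 + 0) + 5/(3 + 0))) = 1/(1/499 + (1/2 + 3 + 5/3)) = 1/(1/499 + 31/6) = 1/(15475/2994) = 2994/15475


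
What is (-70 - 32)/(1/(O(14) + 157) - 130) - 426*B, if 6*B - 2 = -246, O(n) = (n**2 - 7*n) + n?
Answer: 35637082/2057 ≈ 17325.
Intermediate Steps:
O(n) = n**2 - 6*n
B = -122/3 (B = 1/3 + (1/6)*(-246) = 1/3 - 41 = -122/3 ≈ -40.667)
(-70 - 32)/(1/(O(14) + 157) - 130) - 426*B = (-70 - 32)/(1/(14*(-6 + 14) + 157) - 130) - 426*(-122/3) = -102/(1/(14*8 + 157) - 130) + 17324 = -102/(1/(112 + 157) - 130) + 17324 = -102/(1/269 - 130) + 17324 = -102/(-34969/269) + 17324 = -102*(-269/34969) + 17324 = 1614/2057 + 17324 = 35637082/2057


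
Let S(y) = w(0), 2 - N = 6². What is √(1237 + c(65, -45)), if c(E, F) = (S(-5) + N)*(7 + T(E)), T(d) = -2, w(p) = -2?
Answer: √1057 ≈ 32.512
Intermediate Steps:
N = -34 (N = 2 - 1*6² = 2 - 1*36 = 2 - 36 = -34)
S(y) = -2
c(E, F) = -180 (c(E, F) = (-2 - 34)*(7 - 2) = -36*5 = -180)
√(1237 + c(65, -45)) = √(1237 - 180) = √1057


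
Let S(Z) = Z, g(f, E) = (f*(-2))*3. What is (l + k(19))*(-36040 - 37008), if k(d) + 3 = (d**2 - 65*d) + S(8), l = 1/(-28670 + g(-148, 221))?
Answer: 881782824916/13891 ≈ 6.3479e+7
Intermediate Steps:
g(f, E) = -6*f (g(f, E) = -2*f*3 = -6*f)
l = -1/27782 (l = 1/(-28670 - 6*(-148)) = 1/(-28670 + 888) = 1/(-27782) = -1/27782 ≈ -3.5995e-5)
k(d) = 5 + d**2 - 65*d (k(d) = -3 + ((d**2 - 65*d) + 8) = -3 + (8 + d**2 - 65*d) = 5 + d**2 - 65*d)
(l + k(19))*(-36040 - 37008) = (-1/27782 + (5 + 19**2 - 65*19))*(-36040 - 37008) = (-1/27782 + (5 + 361 - 1235))*(-73048) = (-1/27782 - 869)*(-73048) = -24142559/27782*(-73048) = 881782824916/13891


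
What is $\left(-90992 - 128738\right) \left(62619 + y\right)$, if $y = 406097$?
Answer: $-102990966680$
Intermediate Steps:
$\left(-90992 - 128738\right) \left(62619 + y\right) = \left(-90992 - 128738\right) \left(62619 + 406097\right) = \left(-219730\right) 468716 = -102990966680$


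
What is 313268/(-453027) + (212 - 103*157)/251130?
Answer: -28633616911/37922890170 ≈ -0.75505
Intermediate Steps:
313268/(-453027) + (212 - 103*157)/251130 = 313268*(-1/453027) + (212 - 16171)*(1/251130) = -313268/453027 - 15959*1/251130 = -313268/453027 - 15959/251130 = -28633616911/37922890170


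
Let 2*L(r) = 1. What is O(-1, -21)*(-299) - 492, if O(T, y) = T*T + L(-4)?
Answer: -1881/2 ≈ -940.50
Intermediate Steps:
L(r) = ½ (L(r) = (½)*1 = ½)
O(T, y) = ½ + T² (O(T, y) = T*T + ½ = T² + ½ = ½ + T²)
O(-1, -21)*(-299) - 492 = (½ + (-1)²)*(-299) - 492 = (½ + 1)*(-299) - 492 = (3/2)*(-299) - 492 = -897/2 - 492 = -1881/2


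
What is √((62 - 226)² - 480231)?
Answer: I*√453335 ≈ 673.3*I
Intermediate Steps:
√((62 - 226)² - 480231) = √((-164)² - 480231) = √(26896 - 480231) = √(-453335) = I*√453335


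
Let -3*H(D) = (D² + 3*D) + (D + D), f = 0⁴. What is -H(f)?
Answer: 0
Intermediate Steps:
f = 0
H(D) = -5*D/3 - D²/3 (H(D) = -((D² + 3*D) + (D + D))/3 = -((D² + 3*D) + 2*D)/3 = -(D² + 5*D)/3 = -5*D/3 - D²/3)
-H(f) = -(-1)*0*(5 + 0)/3 = -(-1)*0*5/3 = -1*0 = 0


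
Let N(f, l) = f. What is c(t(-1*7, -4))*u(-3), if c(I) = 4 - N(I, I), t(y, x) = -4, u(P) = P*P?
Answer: 72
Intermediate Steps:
u(P) = P**2
c(I) = 4 - I
c(t(-1*7, -4))*u(-3) = (4 - 1*(-4))*(-3)**2 = (4 + 4)*9 = 8*9 = 72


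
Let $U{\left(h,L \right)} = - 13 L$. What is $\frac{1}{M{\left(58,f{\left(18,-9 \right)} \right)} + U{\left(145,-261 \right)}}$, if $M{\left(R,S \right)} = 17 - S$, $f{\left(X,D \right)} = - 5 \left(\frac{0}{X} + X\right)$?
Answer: $\frac{1}{3500} \approx 0.00028571$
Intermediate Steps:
$f{\left(X,D \right)} = - 5 X$ ($f{\left(X,D \right)} = - 5 \left(0 + X\right) = - 5 X$)
$\frac{1}{M{\left(58,f{\left(18,-9 \right)} \right)} + U{\left(145,-261 \right)}} = \frac{1}{\left(17 - \left(-5\right) 18\right) - -3393} = \frac{1}{\left(17 - -90\right) + 3393} = \frac{1}{\left(17 + 90\right) + 3393} = \frac{1}{107 + 3393} = \frac{1}{3500}$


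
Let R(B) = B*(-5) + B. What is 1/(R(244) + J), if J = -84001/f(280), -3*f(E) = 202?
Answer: 202/54851 ≈ 0.0036827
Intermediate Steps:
R(B) = -4*B (R(B) = -5*B + B = -4*B)
f(E) = -202/3 (f(E) = -1/3*202 = -202/3)
J = 252003/202 (J = -84001/(-202/3) = -84001*(-3/202) = 252003/202 ≈ 1247.5)
1/(R(244) + J) = 1/(-4*244 + 252003/202) = 1/(-976 + 252003/202) = 1/(54851/202) = 202/54851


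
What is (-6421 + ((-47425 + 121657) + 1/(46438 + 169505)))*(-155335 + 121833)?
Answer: -70082885364364/30849 ≈ -2.2718e+9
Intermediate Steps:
(-6421 + ((-47425 + 121657) + 1/(46438 + 169505)))*(-155335 + 121833) = (-6421 + (74232 + 1/215943))*(-33502) = (-6421 + 16029880777/215943)*(-33502) = (14643310774/215943)*(-33502) = -70082885364364/30849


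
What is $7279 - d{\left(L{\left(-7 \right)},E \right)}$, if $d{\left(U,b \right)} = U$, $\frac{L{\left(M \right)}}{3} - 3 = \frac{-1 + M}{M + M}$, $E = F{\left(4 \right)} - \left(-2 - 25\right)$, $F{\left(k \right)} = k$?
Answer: $\frac{50878}{7} \approx 7268.3$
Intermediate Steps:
$E = 31$ ($E = 4 - \left(-2 - 25\right) = 4 - -27 = 4 + 27 = 31$)
$L{\left(M \right)} = 9 + \frac{3 \left(-1 + M\right)}{2 M}$ ($L{\left(M \right)} = 9 + 3 \frac{-1 + M}{M + M} = 9 + 3 \frac{-1 + M}{2 M} = 9 + \frac{3 \left(-1 + M\right)}{2 M}$)
$7279 - d{\left(L{\left(-7 \right)},E \right)} = 7279 - \frac{3 \left(-1 + 7 \left(-7\right)\right)}{2 \left(-7\right)} = 7279 - \frac{3}{2} \left(- \frac{1}{7}\right) \left(-1 - 49\right) = 7279 - \frac{3}{2} \left(- \frac{1}{7}\right) \left(-50\right) = 7279 - \frac{75}{7} = \frac{50878}{7}$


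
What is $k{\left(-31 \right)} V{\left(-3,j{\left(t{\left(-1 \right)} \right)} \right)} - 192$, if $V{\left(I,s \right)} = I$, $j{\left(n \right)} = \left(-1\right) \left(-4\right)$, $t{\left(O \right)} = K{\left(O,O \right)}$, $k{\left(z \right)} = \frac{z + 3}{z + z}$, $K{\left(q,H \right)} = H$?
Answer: $- \frac{5994}{31} \approx -193.35$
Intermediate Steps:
$k{\left(z \right)} = \frac{3 + z}{2 z}$
$t{\left(O \right)} = O$
$j{\left(n \right)} = 4$
$k{\left(-31 \right)} V{\left(-3,j{\left(t{\left(-1 \right)} \right)} \right)} - 192 = \frac{3 - 31}{2 \left(-31\right)} \left(-3\right) - 192 = \frac{1}{2} \left(- \frac{1}{31}\right) \left(-28\right) \left(-3\right) - 192 = \frac{14}{31} \left(-3\right) - 192 = - \frac{42}{31} - 192 = - \frac{5994}{31}$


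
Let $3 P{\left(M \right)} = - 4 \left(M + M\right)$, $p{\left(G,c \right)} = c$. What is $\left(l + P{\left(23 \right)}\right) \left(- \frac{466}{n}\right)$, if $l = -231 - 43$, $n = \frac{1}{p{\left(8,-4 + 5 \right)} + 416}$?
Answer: $65162644$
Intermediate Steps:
$n = \frac{1}{417}$ ($n = \frac{1}{\left(-4 + 5\right) + 416} = \frac{1}{1 + 416} = \frac{1}{417} \approx 0.0023981$)
$l = -274$ ($l = -231 - 43 = -274$)
$P{\left(M \right)} = - \frac{8 M}{3}$ ($P{\left(M \right)} = \frac{\left(-4\right) \left(M + M\right)}{3} = \frac{\left(-4\right) 2 M}{3} = \frac{\left(-8\right) M}{3} = - \frac{8 M}{3}$)
$\left(l + P{\left(23 \right)}\right) \left(- \frac{466}{n}\right) = \left(-274 - \frac{184}{3}\right) \left(- 466 \frac{1}{\frac{1}{417}}\right) = \left(-274 - \frac{184}{3}\right) \left(\left(-466\right) 417\right) = \left(- \frac{1006}{3}\right) \left(-194322\right) = 65162644$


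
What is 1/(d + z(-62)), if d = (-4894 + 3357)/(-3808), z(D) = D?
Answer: -3808/234559 ≈ -0.016235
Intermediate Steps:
d = 1537/3808 (d = -1537*(-1/3808) = 1537/3808 ≈ 0.40362)
1/(d + z(-62)) = 1/(1537/3808 - 62) = 1/(-234559/3808) = -3808/234559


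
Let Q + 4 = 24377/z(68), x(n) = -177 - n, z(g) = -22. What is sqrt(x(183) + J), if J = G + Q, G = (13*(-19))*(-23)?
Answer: sqrt(2037134)/22 ≈ 64.876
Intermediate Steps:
Q = -24465/22 (Q = -4 + 24377/(-22) = -4 + 24377*(-1/22) = -4 - 24377/22 = -24465/22 ≈ -1112.0)
G = 5681 (G = -247*(-23) = 5681)
J = 100517/22 (J = 5681 - 24465/22 = 100517/22 ≈ 4569.0)
sqrt(x(183) + J) = sqrt((-177 - 1*183) + 100517/22) = sqrt((-177 - 183) + 100517/22) = sqrt(-360 + 100517/22) = sqrt(92597/22) = sqrt(2037134)/22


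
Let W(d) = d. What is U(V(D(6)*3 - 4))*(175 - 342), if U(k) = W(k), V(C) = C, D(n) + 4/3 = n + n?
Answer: -4676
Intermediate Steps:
D(n) = -4/3 + 2*n (D(n) = -4/3 + (n + n) = -4/3 + 2*n)
U(k) = k
U(V(D(6)*3 - 4))*(175 - 342) = ((-4/3 + 2*6)*3 - 4)*(175 - 342) = ((-4/3 + 12)*3 - 4)*(-167) = ((32/3)*3 - 4)*(-167) = (32 - 4)*(-167) = 28*(-167) = -4676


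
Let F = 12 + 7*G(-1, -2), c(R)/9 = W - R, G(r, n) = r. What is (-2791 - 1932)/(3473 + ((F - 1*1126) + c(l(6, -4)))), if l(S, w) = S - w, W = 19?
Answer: -4723/2433 ≈ -1.9412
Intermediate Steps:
c(R) = 171 - 9*R (c(R) = 9*(19 - R) = 171 - 9*R)
F = 5 (F = 12 + 7*(-1) = 12 - 7 = 5)
(-2791 - 1932)/(3473 + ((F - 1*1126) + c(l(6, -4)))) = (-2791 - 1932)/(3473 + ((5 - 1*1126) + (171 - 9*(6 - 1*(-4))))) = -4723/(3473 + ((5 - 1126) + (171 - 9*(6 + 4)))) = -4723/(3473 + (-1121 + (171 - 9*10))) = -4723/(3473 + (-1121 + (171 - 90))) = -4723/(3473 + (-1121 + 81)) = -4723/(3473 - 1040) = -4723/2433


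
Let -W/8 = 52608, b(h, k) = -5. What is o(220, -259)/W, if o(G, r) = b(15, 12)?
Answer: 5/420864 ≈ 1.1880e-5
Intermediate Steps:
o(G, r) = -5
W = -420864 (W = -8*52608 = -420864)
o(220, -259)/W = -5/(-420864) = -5*(-1/420864) = 5/420864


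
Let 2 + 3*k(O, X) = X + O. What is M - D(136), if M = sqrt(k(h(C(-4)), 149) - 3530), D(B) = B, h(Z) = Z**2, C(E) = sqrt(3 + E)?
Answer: -136 + 2*I*sqrt(7833)/3 ≈ -136.0 + 59.003*I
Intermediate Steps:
k(O, X) = -2/3 + O/3 + X/3 (k(O, X) = -2/3 + (X + O)/3 = -2/3 + (O + X)/3 = -2/3 + (O/3 + X/3) = -2/3 + O/3 + X/3)
M = 2*I*sqrt(7833)/3 (M = sqrt((-2/3 + (sqrt(3 - 4))**2/3 + (1/3)*149) - 3530) = sqrt((-2/3 + (sqrt(-1))**2/3 + 149/3) - 3530) = sqrt((-2/3 + I**2/3 + 149/3) - 3530) = sqrt((-2/3 + (1/3)*(-1) + 149/3) - 3530) = sqrt((-2/3 - 1/3 + 149/3) - 3530) = sqrt(146/3 - 3530) = sqrt(-10444/3) = 2*I*sqrt(7833)/3 ≈ 59.003*I)
M - D(136) = 2*I*sqrt(7833)/3 - 1*136 = 2*I*sqrt(7833)/3 - 136 = -136 + 2*I*sqrt(7833)/3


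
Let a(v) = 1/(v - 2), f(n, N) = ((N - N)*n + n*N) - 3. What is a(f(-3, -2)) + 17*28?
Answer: 477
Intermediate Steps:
f(n, N) = -3 + N*n (f(n, N) = (0*n + N*n) - 3 = (0 + N*n) - 3 = N*n - 3 = -3 + N*n)
a(v) = 1/(-2 + v)
a(f(-3, -2)) + 17*28 = 1/(-2 + (-3 - 2*(-3))) + 17*28 = 1/(-2 + (-3 + 6)) + 476 = 1/(-2 + 3) + 476 = 1/1 + 476 = 1 + 476 = 477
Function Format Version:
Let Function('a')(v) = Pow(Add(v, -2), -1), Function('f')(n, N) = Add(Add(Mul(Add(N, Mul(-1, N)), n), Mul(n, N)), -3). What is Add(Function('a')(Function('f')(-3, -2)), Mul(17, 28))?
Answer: 477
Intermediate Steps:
Function('f')(n, N) = Add(-3, Mul(N, n)) (Function('f')(n, N) = Add(Add(Mul(0, n), Mul(N, n)), -3) = Add(Add(0, Mul(N, n)), -3) = Add(Mul(N, n), -3) = Add(-3, Mul(N, n)))
Function('a')(v) = Pow(Add(-2, v), -1)
Add(Function('a')(Function('f')(-3, -2)), Mul(17, 28)) = Add(Pow(Add(-2, Add(-3, Mul(-2, -3))), -1), Mul(17, 28)) = Add(Pow(Add(-2, Add(-3, 6)), -1), 476) = Add(Pow(Add(-2, 3), -1), 476) = Add(Pow(1, -1), 476) = Add(1, 476) = 477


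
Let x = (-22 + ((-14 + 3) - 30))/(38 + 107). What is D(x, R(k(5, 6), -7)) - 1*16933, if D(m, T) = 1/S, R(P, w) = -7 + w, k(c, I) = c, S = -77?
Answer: -1303842/77 ≈ -16933.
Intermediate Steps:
x = -63/145 (x = (-22 + (-11 - 30))/145 = (-22 - 41)*(1/145) = -63*1/145 = -63/145 ≈ -0.43448)
D(m, T) = -1/77 (D(m, T) = 1/(-77) = -1/77)
D(x, R(k(5, 6), -7)) - 1*16933 = -1/77 - 1*16933 = -1/77 - 16933 = -1303842/77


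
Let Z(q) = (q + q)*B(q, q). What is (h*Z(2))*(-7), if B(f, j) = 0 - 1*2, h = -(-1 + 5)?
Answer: -224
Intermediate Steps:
h = -4 (h = -1*4 = -4)
B(f, j) = -2 (B(f, j) = 0 - 2 = -2)
Z(q) = -4*q (Z(q) = (q + q)*(-2) = (2*q)*(-2) = -4*q)
(h*Z(2))*(-7) = -(-16)*2*(-7) = -4*(-8)*(-7) = 32*(-7) = -224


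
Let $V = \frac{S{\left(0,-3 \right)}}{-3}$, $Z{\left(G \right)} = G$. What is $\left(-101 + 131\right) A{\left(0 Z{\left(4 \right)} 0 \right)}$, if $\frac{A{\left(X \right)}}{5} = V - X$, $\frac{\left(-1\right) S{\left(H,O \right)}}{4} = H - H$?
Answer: $0$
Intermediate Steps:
$S{\left(H,O \right)} = 0$ ($S{\left(H,O \right)} = - 4 \left(H - H\right) = \left(-4\right) 0 = 0$)
$V = 0$ ($V = \frac{0}{-3} = 0 \left(- \frac{1}{3}\right) = 0$)
$A{\left(X \right)} = - 5 X$ ($A{\left(X \right)} = 5 \left(0 - X\right) = 5 \left(- X\right) = - 5 X$)
$\left(-101 + 131\right) A{\left(0 Z{\left(4 \right)} 0 \right)} = \left(-101 + 131\right) \left(- 5 \cdot 0 \cdot 4 \cdot 0\right) = 30 \left(- 5 \cdot 0 \cdot 0\right) = 30 \left(\left(-5\right) 0\right) = 30 \cdot 0 = 0$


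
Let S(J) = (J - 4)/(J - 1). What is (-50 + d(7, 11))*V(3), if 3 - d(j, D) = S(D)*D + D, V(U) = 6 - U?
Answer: -1971/10 ≈ -197.10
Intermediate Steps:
S(J) = (-4 + J)/(-1 + J)
d(j, D) = 3 - D - D*(-4 + D)/(-1 + D) (d(j, D) = 3 - (((-4 + D)/(-1 + D))*D + D) = 3 - (D*(-4 + D)/(-1 + D) + D) = 3 - (D + D*(-4 + D)/(-1 + D)) = 3 + (-D - D*(-4 + D)/(-1 + D)) = 3 - D - D*(-4 + D)/(-1 + D))
(-50 + d(7, 11))*V(3) = (-50 + (-3 - 2*11² + 8*11)/(-1 + 11))*(6 - 1*3) = (-50 + (-3 - 2*121 + 88)/10)*(6 - 3) = (-50 + (-3 - 242 + 88)/10)*3 = (-50 + (⅒)*(-157))*3 = (-50 - 157/10)*3 = -657/10*3 = -1971/10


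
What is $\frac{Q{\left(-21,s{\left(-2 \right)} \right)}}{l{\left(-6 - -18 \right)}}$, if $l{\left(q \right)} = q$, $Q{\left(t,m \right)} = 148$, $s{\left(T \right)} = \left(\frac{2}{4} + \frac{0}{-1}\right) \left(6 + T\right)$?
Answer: $\frac{37}{3} \approx 12.333$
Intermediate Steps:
$s{\left(T \right)} = 3 + \frac{T}{2}$ ($s{\left(T \right)} = \left(2 \cdot \frac{1}{4} + 0 \left(-1\right)\right) \left(6 + T\right) = \left(\frac{1}{2} + 0\right) \left(6 + T\right) = \frac{6 + T}{2} = 3 + \frac{T}{2}$)
$\frac{Q{\left(-21,s{\left(-2 \right)} \right)}}{l{\left(-6 - -18 \right)}} = \frac{148}{-6 - -18} = \frac{148}{-6 + 18} = \frac{148}{12} = 148 \cdot \frac{1}{12} = \frac{37}{3}$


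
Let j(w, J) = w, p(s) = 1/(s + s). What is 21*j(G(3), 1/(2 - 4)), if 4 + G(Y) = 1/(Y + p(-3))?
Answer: -1302/17 ≈ -76.588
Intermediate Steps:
p(s) = 1/(2*s)
G(Y) = -4 + 1/(-⅙ + Y) (G(Y) = -4 + 1/(Y + (½)/(-3)) = -4 + 1/(Y + (½)*(-⅓)) = -4 + 1/(Y - ⅙) = -4 + 1/(-⅙ + Y))
21*j(G(3), 1/(2 - 4)) = 21*(2*(5 - 12*3)/(-1 + 6*3)) = 21*(2*(5 - 36)/(-1 + 18)) = 21*(2*(-31)/17) = 21*(2*(1/17)*(-31)) = 21*(-62/17) = -1302/17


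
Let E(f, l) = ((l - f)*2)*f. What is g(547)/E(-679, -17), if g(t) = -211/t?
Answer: 211/491750812 ≈ 4.2908e-7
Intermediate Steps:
E(f, l) = f*(-2*f + 2*l) (E(f, l) = (-2*f + 2*l)*f = f*(-2*f + 2*l))
g(547)/E(-679, -17) = (-211/547)/((2*(-679)*(-17 - 1*(-679)))) = (-211*1/547)/((2*(-679)*(-17 + 679))) = -211/(547*(2*(-679)*662)) = -211/547/(-898996) = -211/547*(-1/898996) = 211/491750812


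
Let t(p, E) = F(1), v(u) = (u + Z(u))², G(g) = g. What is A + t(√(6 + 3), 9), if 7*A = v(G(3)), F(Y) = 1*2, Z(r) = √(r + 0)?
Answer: 26/7 + 6*√3/7 ≈ 5.1989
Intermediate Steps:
Z(r) = √r
F(Y) = 2
v(u) = (u + √u)²
A = (3 + √3)²/7 ≈ 3.1989
t(p, E) = 2
A + t(√(6 + 3), 9) = (3 + √3)²/7 + 2 = 2 + (3 + √3)²/7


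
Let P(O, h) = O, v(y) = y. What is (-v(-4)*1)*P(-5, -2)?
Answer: -20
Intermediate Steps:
(-v(-4)*1)*P(-5, -2) = (-1*(-4)*1)*(-5) = (4*1)*(-5) = 4*(-5) = -20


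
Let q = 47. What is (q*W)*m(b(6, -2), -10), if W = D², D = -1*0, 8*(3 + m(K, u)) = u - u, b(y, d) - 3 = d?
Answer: 0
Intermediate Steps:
b(y, d) = 3 + d
m(K, u) = -3 (m(K, u) = -3 + (u - u)/8 = -3 + (⅛)*0 = -3 + 0 = -3)
D = 0
W = 0 (W = 0² = 0)
(q*W)*m(b(6, -2), -10) = (47*0)*(-3) = 0*(-3) = 0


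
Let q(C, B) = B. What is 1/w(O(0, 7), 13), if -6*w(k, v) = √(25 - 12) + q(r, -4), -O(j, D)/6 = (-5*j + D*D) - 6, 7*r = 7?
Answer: 8 + 2*√13 ≈ 15.211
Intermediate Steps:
r = 1 (r = (⅐)*7 = 1)
O(j, D) = 36 - 6*D² + 30*j (O(j, D) = -6*((-5*j + D*D) - 6) = -6*((-5*j + D²) - 6) = -6*((D² - 5*j) - 6) = -6*(-6 + D² - 5*j) = 36 - 6*D² + 30*j)
w(k, v) = ⅔ - √13/6 (w(k, v) = -(√(25 - 12) - 4)/6 = -(√13 - 4)/6 = -(-4 + √13)/6 = ⅔ - √13/6)
1/w(O(0, 7), 13) = 1/(⅔ - √13/6)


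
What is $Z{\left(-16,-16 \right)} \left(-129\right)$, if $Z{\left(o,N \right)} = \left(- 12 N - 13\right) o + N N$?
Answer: $336432$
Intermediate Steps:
$Z{\left(o,N \right)} = N^{2} + o \left(-13 - 12 N\right)$ ($Z{\left(o,N \right)} = \left(-13 - 12 N\right) o + N^{2} = o \left(-13 - 12 N\right) + N^{2} = N^{2} + o \left(-13 - 12 N\right)$)
$Z{\left(-16,-16 \right)} \left(-129\right) = \left(\left(-16\right)^{2} - -208 - \left(-192\right) \left(-16\right)\right) \left(-129\right) = \left(256 + 208 - 3072\right) \left(-129\right) = \left(-2608\right) \left(-129\right) = 336432$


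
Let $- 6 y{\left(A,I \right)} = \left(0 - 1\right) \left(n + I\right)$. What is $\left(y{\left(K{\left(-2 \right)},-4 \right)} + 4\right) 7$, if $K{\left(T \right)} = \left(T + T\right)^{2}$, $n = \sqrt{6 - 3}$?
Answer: $\frac{70}{3} + \frac{7 \sqrt{3}}{6} \approx 25.354$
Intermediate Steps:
$n = \sqrt{3} \approx 1.732$
$K{\left(T \right)} = 4 T^{2}$ ($K{\left(T \right)} = \left(2 T\right)^{2} = 4 T^{2}$)
$y{\left(A,I \right)} = \frac{I}{6} + \frac{\sqrt{3}}{6}$ ($y{\left(A,I \right)} = - \frac{\left(0 - 1\right) \left(\sqrt{3} + I\right)}{6} = - \frac{\left(-1\right) \left(I + \sqrt{3}\right)}{6} = - \frac{- I - \sqrt{3}}{6} = \frac{I}{6} + \frac{\sqrt{3}}{6}$)
$\left(y{\left(K{\left(-2 \right)},-4 \right)} + 4\right) 7 = \left(\left(\frac{1}{6} \left(-4\right) + \frac{\sqrt{3}}{6}\right) + 4\right) 7 = \left(\left(- \frac{2}{3} + \frac{\sqrt{3}}{6}\right) + 4\right) 7 = \left(\frac{10}{3} + \frac{\sqrt{3}}{6}\right) 7 = \frac{70}{3} + \frac{7 \sqrt{3}}{6}$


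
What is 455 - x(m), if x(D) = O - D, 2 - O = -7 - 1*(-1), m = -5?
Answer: 442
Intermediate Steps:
O = 8 (O = 2 - (-7 - 1*(-1)) = 2 - (-7 + 1) = 2 - 1*(-6) = 2 + 6 = 8)
x(D) = 8 - D
455 - x(m) = 455 - (8 - 1*(-5)) = 455 - (8 + 5) = 455 - 1*13 = 455 - 13 = 442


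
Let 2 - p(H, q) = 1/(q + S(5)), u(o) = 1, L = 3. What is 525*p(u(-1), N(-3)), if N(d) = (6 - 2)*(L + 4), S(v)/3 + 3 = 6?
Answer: 38325/37 ≈ 1035.8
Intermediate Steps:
S(v) = 9 (S(v) = -9 + 3*6 = -9 + 18 = 9)
N(d) = 28 (N(d) = (6 - 2)*(3 + 4) = 4*7 = 28)
p(H, q) = 2 - 1/(9 + q) (p(H, q) = 2 - 1/(q + 9) = 2 - 1/(9 + q))
525*p(u(-1), N(-3)) = 525*((17 + 2*28)/(9 + 28)) = 525*((17 + 56)/37) = 525*((1/37)*73) = 525*(73/37) = 38325/37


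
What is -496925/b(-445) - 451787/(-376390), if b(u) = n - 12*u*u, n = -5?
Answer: 36017751651/25554783970 ≈ 1.4094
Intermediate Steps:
b(u) = -5 - 12*u² (b(u) = -5 - 12*u*u = -5 - 12*u²)
-496925/b(-445) - 451787/(-376390) = -496925/(-5 - 12*(-445)²) - 451787/(-376390) = -496925/(-5 - 12*198025) - 451787*(-1/376390) = -496925/(-5 - 2376300) + 64541/53770 = -496925/(-2376305) + 64541/53770 = -496925*(-1/2376305) + 64541/53770 = 99385/475261 + 64541/53770 = 36017751651/25554783970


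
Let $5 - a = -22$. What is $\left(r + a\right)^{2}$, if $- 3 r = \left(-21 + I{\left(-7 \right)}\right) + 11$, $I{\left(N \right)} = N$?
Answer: $\frac{9604}{9} \approx 1067.1$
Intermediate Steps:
$a = 27$ ($a = 5 - -22 = 5 + 22 = 27$)
$r = \frac{17}{3}$ ($r = - \frac{\left(-21 - 7\right) + 11}{3} = - \frac{-28 + 11}{3} = \left(- \frac{1}{3}\right) \left(-17\right) = \frac{17}{3} \approx 5.6667$)
$\left(r + a\right)^{2} = \left(\frac{17}{3} + 27\right)^{2} = \left(\frac{98}{3}\right)^{2} = \frac{9604}{9}$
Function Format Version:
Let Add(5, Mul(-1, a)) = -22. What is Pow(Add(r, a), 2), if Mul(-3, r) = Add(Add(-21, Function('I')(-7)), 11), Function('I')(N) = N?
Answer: Rational(9604, 9) ≈ 1067.1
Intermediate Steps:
a = 27 (a = Add(5, Mul(-1, -22)) = Add(5, 22) = 27)
r = Rational(17, 3) (r = Mul(Rational(-1, 3), Add(Add(-21, -7), 11)) = Mul(Rational(-1, 3), Add(-28, 11)) = Mul(Rational(-1, 3), -17) = Rational(17, 3) ≈ 5.6667)
Pow(Add(r, a), 2) = Pow(Add(Rational(17, 3), 27), 2) = Pow(Rational(98, 3), 2) = Rational(9604, 9)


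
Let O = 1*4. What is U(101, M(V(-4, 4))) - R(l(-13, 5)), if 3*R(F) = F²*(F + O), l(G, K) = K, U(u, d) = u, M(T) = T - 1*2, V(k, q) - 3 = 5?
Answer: 26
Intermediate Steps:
V(k, q) = 8 (V(k, q) = 3 + 5 = 8)
O = 4
M(T) = -2 + T (M(T) = T - 2 = -2 + T)
R(F) = F²*(4 + F)/3 (R(F) = (F²*(F + 4))/3 = (F²*(4 + F))/3 = F²*(4 + F)/3)
U(101, M(V(-4, 4))) - R(l(-13, 5)) = 101 - 5²*(4 + 5)/3 = 101 - 25*9/3 = 101 - 1*75 = 101 - 75 = 26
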